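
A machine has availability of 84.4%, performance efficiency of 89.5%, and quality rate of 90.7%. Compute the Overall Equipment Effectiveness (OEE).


Formula: OEE = Availability * Performance * Quality / 10000
A * P = 84.4% * 89.5% / 100 = 75.54%
OEE = 75.54% * 90.7% / 100 = 68.5%

68.5%


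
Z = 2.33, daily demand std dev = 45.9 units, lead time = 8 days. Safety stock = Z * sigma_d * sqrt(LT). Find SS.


Formula: SS = z * sigma_d * sqrt(LT)
sqrt(LT) = sqrt(8) = 2.8284
SS = 2.33 * 45.9 * 2.8284
SS = 302.5 units

302.5 units


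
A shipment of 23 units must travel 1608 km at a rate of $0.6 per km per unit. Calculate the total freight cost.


TC = dist * cost * units = 1608 * 0.6 * 23 = $22190.40

$22190.40


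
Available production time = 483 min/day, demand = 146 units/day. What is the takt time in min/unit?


Formula: Takt Time = Available Production Time / Customer Demand
Takt = 483 min/day / 146 units/day
Takt = 3.31 min/unit

3.31 min/unit


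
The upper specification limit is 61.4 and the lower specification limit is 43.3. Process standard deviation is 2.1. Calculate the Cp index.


Cp = (61.4 - 43.3) / (6 * 2.1)

1.44


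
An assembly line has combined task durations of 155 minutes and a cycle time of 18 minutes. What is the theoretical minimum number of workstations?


Formula: N_min = ceil(Sum of Task Times / Cycle Time)
N_min = ceil(155 min / 18 min) = ceil(8.6111)
N_min = 9 stations

9


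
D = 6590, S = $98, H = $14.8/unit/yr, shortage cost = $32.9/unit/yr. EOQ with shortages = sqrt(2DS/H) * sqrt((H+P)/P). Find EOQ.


Formula: EOQ* = sqrt(2DS/H) * sqrt((H+P)/P)
Base EOQ = sqrt(2*6590*98/14.8) = 295.42 units
Correction = sqrt((14.8+32.9)/32.9) = 1.2041
EOQ* = 295.42 * 1.2041 = 355.7 units

355.7 units


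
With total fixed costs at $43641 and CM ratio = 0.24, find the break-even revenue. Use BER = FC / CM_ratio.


Formula: BER = Fixed Costs / Contribution Margin Ratio
BER = $43641 / 0.24
BER = $181837.50 (to the nearest cent)

$181837.50


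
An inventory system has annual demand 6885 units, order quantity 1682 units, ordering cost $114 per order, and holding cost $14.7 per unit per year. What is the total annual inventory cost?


TC = 6885/1682 * 114 + 1682/2 * 14.7

$12829.34


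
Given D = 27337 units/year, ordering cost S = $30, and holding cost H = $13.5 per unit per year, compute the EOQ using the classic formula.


Formula: EOQ = sqrt(2 * D * S / H)
Numerator: 2 * 27337 * 30 = 1640220
2DS/H = 1640220 / 13.5 = 121497.8
EOQ = sqrt(121497.8) = 348.6 units

348.6 units


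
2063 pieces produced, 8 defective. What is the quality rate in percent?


Formula: Quality Rate = Good Pieces / Total Pieces * 100
Good pieces = 2063 - 8 = 2055
QR = 2055 / 2063 * 100 = 99.6%

99.6%


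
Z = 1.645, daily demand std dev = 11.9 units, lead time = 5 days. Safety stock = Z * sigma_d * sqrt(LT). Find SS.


Formula: SS = z * sigma_d * sqrt(LT)
sqrt(LT) = sqrt(5) = 2.2361
SS = 1.645 * 11.9 * 2.2361
SS = 43.8 units

43.8 units


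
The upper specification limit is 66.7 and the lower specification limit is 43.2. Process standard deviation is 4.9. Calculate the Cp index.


Cp = (66.7 - 43.2) / (6 * 4.9)

0.8


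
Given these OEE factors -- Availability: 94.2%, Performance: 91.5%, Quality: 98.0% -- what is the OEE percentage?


Formula: OEE = Availability * Performance * Quality / 10000
A * P = 94.2% * 91.5% / 100 = 86.19%
OEE = 86.19% * 98.0% / 100 = 84.5%

84.5%


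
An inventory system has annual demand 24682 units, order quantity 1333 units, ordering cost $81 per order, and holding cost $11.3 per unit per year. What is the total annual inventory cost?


TC = 24682/1333 * 81 + 1333/2 * 11.3

$9031.26


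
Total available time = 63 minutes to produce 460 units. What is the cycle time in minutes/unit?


Formula: CT = Available Time / Number of Units
CT = 63 min / 460 units
CT = 0.14 min/unit

0.14 min/unit


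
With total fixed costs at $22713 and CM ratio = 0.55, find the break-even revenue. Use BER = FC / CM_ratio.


Formula: BER = Fixed Costs / Contribution Margin Ratio
BER = $22713 / 0.55
BER = $41296.36 (to the nearest cent)

$41296.36


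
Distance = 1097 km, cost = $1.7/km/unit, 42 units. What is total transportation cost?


TC = dist * cost * units = 1097 * 1.7 * 42 = $78325.80

$78325.80


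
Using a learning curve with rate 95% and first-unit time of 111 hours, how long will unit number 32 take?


Formula: T_n = T_1 * (learning_rate)^(log2(n)) where learning_rate = rate/100
Doublings = log2(32) = 5
T_n = 111 * 0.95^5
T_n = 111 * 0.7738 = 85.9 hours

85.9 hours


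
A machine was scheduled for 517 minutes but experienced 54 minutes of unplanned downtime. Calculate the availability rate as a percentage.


Formula: Availability = (Planned Time - Downtime) / Planned Time * 100
Uptime = 517 - 54 = 463 min
Availability = 463 / 517 * 100 = 89.6%

89.6%


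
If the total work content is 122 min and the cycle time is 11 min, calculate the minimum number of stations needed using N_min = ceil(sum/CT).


Formula: N_min = ceil(Sum of Task Times / Cycle Time)
N_min = ceil(122 min / 11 min) = ceil(11.0909)
N_min = 12 stations

12


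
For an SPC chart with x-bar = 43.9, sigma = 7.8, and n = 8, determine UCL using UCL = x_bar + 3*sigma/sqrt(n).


UCL = 43.9 + 3 * 7.8 / sqrt(8)

52.17


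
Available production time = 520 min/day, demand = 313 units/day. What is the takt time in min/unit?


Formula: Takt Time = Available Production Time / Customer Demand
Takt = 520 min/day / 313 units/day
Takt = 1.66 min/unit

1.66 min/unit


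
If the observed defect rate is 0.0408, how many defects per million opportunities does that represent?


DPMO = defect_rate * 1000000 = 0.0408 * 1000000

40800


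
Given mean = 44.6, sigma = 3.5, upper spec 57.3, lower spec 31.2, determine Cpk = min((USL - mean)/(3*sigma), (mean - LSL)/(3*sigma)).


Cpu = (57.3 - 44.6) / (3 * 3.5) = 1.21
Cpl = (44.6 - 31.2) / (3 * 3.5) = 1.28
Cpk = min(1.21, 1.28) = 1.21

1.21


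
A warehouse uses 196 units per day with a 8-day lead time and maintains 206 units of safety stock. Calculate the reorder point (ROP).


Formula: ROP = (Daily Demand * Lead Time) + Safety Stock
Demand during lead time = 196 * 8 = 1568 units
ROP = 1568 + 206 = 1774 units

1774 units


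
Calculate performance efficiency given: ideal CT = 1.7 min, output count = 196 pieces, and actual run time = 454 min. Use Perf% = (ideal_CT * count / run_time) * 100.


Formula: Performance = (Ideal CT * Total Count) / Run Time * 100
Ideal output time = 1.7 * 196 = 333.2 min
Performance = 333.2 / 454 * 100 = 73.4%

73.4%


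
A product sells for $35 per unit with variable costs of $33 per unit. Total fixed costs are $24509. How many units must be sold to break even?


Formula: BEQ = Fixed Costs / (Price - Variable Cost)
Contribution margin = $35 - $33 = $2/unit
BEQ = ceil($24509 / $2/unit) = ceil(12254.5) = 12255 units

12255 units


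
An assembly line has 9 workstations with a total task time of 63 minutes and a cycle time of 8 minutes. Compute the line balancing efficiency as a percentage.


Formula: Efficiency = Sum of Task Times / (N_stations * CT) * 100
Total station capacity = 9 stations * 8 min = 72 min
Efficiency = 63 / 72 * 100 = 87.5%

87.5%


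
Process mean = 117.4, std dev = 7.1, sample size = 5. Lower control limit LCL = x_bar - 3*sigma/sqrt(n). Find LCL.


LCL = 117.4 - 3 * 7.1 / sqrt(5)

107.87


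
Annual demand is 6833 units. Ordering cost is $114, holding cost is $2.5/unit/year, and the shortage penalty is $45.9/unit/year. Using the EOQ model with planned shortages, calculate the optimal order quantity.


Formula: EOQ* = sqrt(2DS/H) * sqrt((H+P)/P)
Base EOQ = sqrt(2*6833*114/2.5) = 789.41 units
Correction = sqrt((2.5+45.9)/45.9) = 1.02687
EOQ* = 789.41 * 1.02687 = 810.6 units

810.6 units


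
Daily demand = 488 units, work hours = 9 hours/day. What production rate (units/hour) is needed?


Formula: Production Rate = Daily Demand / Available Hours
Rate = 488 units/day / 9 hours/day
Rate = 54.2 units/hour

54.2 units/hour


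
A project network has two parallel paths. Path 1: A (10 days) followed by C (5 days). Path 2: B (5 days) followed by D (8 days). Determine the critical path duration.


Path 1 = 10 + 5 = 15 days
Path 2 = 5 + 8 = 13 days
Duration = max(15, 13) = 15 days

15 days


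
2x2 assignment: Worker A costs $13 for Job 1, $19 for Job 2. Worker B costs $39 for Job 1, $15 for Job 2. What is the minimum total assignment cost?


Option 1: A->1 + B->2 = $13 + $15 = $28
Option 2: A->2 + B->1 = $19 + $39 = $58
Min cost = min($28, $58) = $28

$28


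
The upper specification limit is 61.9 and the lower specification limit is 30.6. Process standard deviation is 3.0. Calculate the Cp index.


Cp = (61.9 - 30.6) / (6 * 3.0)

1.74


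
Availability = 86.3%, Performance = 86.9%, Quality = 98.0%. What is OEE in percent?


Formula: OEE = Availability * Performance * Quality / 10000
A * P = 86.3% * 86.9% / 100 = 74.99%
OEE = 74.99% * 98.0% / 100 = 73.5%

73.5%


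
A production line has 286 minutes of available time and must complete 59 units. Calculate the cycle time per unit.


Formula: CT = Available Time / Number of Units
CT = 286 min / 59 units
CT = 4.85 min/unit

4.85 min/unit


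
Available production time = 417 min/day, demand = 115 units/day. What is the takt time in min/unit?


Formula: Takt Time = Available Production Time / Customer Demand
Takt = 417 min/day / 115 units/day
Takt = 3.63 min/unit

3.63 min/unit


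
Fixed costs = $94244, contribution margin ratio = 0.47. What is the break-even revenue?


Formula: BER = Fixed Costs / Contribution Margin Ratio
BER = $94244 / 0.47
BER = $200519.15 (to the nearest cent)

$200519.15


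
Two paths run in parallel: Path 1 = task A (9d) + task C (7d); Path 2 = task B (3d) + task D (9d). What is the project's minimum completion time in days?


Path 1 = 9 + 7 = 16 days
Path 2 = 3 + 9 = 12 days
Duration = max(16, 12) = 16 days

16 days


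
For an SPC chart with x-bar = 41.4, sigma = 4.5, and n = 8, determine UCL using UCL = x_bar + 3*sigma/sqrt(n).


UCL = 41.4 + 3 * 4.5 / sqrt(8)

46.17


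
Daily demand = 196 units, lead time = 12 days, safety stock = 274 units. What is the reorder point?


Formula: ROP = (Daily Demand * Lead Time) + Safety Stock
Demand during lead time = 196 * 12 = 2352 units
ROP = 2352 + 274 = 2626 units

2626 units


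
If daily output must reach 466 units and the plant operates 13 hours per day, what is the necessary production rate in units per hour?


Formula: Production Rate = Daily Demand / Available Hours
Rate = 466 units/day / 13 hours/day
Rate = 35.8 units/hour

35.8 units/hour


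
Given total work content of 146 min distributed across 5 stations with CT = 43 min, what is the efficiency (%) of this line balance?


Formula: Efficiency = Sum of Task Times / (N_stations * CT) * 100
Total station capacity = 5 stations * 43 min = 215 min
Efficiency = 146 / 215 * 100 = 67.9%

67.9%


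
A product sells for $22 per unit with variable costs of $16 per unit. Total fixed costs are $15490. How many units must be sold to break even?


Formula: BEQ = Fixed Costs / (Price - Variable Cost)
Contribution margin = $22 - $16 = $6/unit
BEQ = ceil($15490 / $6/unit) = ceil(2581.67) = 2582 units

2582 units


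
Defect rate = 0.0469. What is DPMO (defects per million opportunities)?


DPMO = defect_rate * 1000000 = 0.0469 * 1000000

46900


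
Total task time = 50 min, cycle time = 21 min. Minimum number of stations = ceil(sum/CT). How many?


Formula: N_min = ceil(Sum of Task Times / Cycle Time)
N_min = ceil(50 min / 21 min) = ceil(2.381)
N_min = 3 stations

3


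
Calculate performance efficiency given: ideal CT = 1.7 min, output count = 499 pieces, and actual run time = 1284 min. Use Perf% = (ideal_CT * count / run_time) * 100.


Formula: Performance = (Ideal CT * Total Count) / Run Time * 100
Ideal output time = 1.7 * 499 = 848.3 min
Performance = 848.3 / 1284 * 100 = 66.1%

66.1%


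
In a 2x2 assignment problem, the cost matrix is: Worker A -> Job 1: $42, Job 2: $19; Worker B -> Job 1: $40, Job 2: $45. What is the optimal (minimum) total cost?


Option 1: A->1 + B->2 = $42 + $45 = $87
Option 2: A->2 + B->1 = $19 + $40 = $59
Min cost = min($87, $59) = $59

$59


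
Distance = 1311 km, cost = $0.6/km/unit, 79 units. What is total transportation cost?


TC = dist * cost * units = 1311 * 0.6 * 79 = $62141.40

$62141.40


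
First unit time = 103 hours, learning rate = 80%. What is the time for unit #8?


Formula: T_n = T_1 * (learning_rate)^(log2(n)) where learning_rate = rate/100
Doublings = log2(8) = 3
T_n = 103 * 0.8^3
T_n = 103 * 0.512 = 52.7 hours

52.7 hours


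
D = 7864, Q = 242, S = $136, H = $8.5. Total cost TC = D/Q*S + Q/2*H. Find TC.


TC = 7864/242 * 136 + 242/2 * 8.5

$5447.94


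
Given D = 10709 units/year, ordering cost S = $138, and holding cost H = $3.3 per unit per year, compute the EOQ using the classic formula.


Formula: EOQ = sqrt(2 * D * S / H)
Numerator: 2 * 10709 * 138 = 2955684
2DS/H = 2955684 / 3.3 = 895661.8
EOQ = sqrt(895661.8) = 946.4 units

946.4 units


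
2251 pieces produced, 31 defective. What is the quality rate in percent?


Formula: Quality Rate = Good Pieces / Total Pieces * 100
Good pieces = 2251 - 31 = 2220
QR = 2220 / 2251 * 100 = 98.6%

98.6%


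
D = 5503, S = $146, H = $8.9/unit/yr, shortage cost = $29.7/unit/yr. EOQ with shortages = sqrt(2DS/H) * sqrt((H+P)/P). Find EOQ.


Formula: EOQ* = sqrt(2DS/H) * sqrt((H+P)/P)
Base EOQ = sqrt(2*5503*146/8.9) = 424.91 units
Correction = sqrt((8.9+29.7)/29.7) = 1.14003
EOQ* = 424.91 * 1.14003 = 484.4 units

484.4 units


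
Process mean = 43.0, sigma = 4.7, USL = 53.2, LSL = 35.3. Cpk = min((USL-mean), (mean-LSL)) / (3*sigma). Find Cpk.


Cpu = (53.2 - 43.0) / (3 * 4.7) = 0.72
Cpl = (43.0 - 35.3) / (3 * 4.7) = 0.55
Cpk = min(0.72, 0.55) = 0.55

0.55


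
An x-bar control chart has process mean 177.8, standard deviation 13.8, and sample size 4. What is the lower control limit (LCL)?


LCL = 177.8 - 3 * 13.8 / sqrt(4)

157.1


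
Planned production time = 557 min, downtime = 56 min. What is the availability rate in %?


Formula: Availability = (Planned Time - Downtime) / Planned Time * 100
Uptime = 557 - 56 = 501 min
Availability = 501 / 557 * 100 = 89.9%

89.9%


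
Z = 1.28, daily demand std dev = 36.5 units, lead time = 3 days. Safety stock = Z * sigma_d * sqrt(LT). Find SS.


Formula: SS = z * sigma_d * sqrt(LT)
sqrt(LT) = sqrt(3) = 1.7321
SS = 1.28 * 36.5 * 1.7321
SS = 80.9 units

80.9 units


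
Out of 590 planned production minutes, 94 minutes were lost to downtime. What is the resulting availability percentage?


Formula: Availability = (Planned Time - Downtime) / Planned Time * 100
Uptime = 590 - 94 = 496 min
Availability = 496 / 590 * 100 = 84.1%

84.1%


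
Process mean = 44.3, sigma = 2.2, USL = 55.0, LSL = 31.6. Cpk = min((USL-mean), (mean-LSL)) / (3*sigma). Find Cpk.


Cpu = (55.0 - 44.3) / (3 * 2.2) = 1.62
Cpl = (44.3 - 31.6) / (3 * 2.2) = 1.92
Cpk = min(1.62, 1.92) = 1.62

1.62


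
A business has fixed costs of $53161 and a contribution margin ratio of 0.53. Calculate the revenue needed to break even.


Formula: BER = Fixed Costs / Contribution Margin Ratio
BER = $53161 / 0.53
BER = $100303.77 (to the nearest cent)

$100303.77


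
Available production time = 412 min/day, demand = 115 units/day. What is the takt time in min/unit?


Formula: Takt Time = Available Production Time / Customer Demand
Takt = 412 min/day / 115 units/day
Takt = 3.58 min/unit

3.58 min/unit


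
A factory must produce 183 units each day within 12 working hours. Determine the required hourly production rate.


Formula: Production Rate = Daily Demand / Available Hours
Rate = 183 units/day / 12 hours/day
Rate = 15.3 units/hour

15.3 units/hour


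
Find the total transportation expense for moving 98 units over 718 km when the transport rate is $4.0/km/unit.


TC = dist * cost * units = 718 * 4.0 * 98 = $281456.00

$281456.00


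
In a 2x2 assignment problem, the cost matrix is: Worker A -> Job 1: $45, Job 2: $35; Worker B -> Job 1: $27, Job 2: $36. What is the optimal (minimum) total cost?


Option 1: A->1 + B->2 = $45 + $36 = $81
Option 2: A->2 + B->1 = $35 + $27 = $62
Min cost = min($81, $62) = $62

$62


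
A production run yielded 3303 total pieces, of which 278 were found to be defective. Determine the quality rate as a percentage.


Formula: Quality Rate = Good Pieces / Total Pieces * 100
Good pieces = 3303 - 278 = 3025
QR = 3025 / 3303 * 100 = 91.6%

91.6%


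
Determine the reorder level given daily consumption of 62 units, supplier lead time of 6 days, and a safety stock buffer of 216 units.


Formula: ROP = (Daily Demand * Lead Time) + Safety Stock
Demand during lead time = 62 * 6 = 372 units
ROP = 372 + 216 = 588 units

588 units


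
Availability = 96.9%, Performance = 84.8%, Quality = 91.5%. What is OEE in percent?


Formula: OEE = Availability * Performance * Quality / 10000
A * P = 96.9% * 84.8% / 100 = 82.17%
OEE = 82.17% * 91.5% / 100 = 75.2%

75.2%


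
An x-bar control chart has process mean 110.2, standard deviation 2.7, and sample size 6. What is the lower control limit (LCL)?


LCL = 110.2 - 3 * 2.7 / sqrt(6)

106.89


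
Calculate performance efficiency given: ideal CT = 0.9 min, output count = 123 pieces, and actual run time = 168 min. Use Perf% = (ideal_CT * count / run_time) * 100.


Formula: Performance = (Ideal CT * Total Count) / Run Time * 100
Ideal output time = 0.9 * 123 = 110.7 min
Performance = 110.7 / 168 * 100 = 65.9%

65.9%


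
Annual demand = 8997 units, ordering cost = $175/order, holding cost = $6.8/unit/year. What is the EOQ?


Formula: EOQ = sqrt(2 * D * S / H)
Numerator: 2 * 8997 * 175 = 3148950
2DS/H = 3148950 / 6.8 = 463080.9
EOQ = sqrt(463080.9) = 680.5 units

680.5 units


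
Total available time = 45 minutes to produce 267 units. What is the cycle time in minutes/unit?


Formula: CT = Available Time / Number of Units
CT = 45 min / 267 units
CT = 0.17 min/unit

0.17 min/unit


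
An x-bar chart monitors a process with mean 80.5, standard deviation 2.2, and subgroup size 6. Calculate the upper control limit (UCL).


UCL = 80.5 + 3 * 2.2 / sqrt(6)

83.19


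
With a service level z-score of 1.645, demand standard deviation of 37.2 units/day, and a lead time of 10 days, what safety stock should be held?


Formula: SS = z * sigma_d * sqrt(LT)
sqrt(LT) = sqrt(10) = 3.1623
SS = 1.645 * 37.2 * 3.1623
SS = 193.5 units

193.5 units


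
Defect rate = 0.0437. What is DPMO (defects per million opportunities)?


DPMO = defect_rate * 1000000 = 0.0437 * 1000000

43700


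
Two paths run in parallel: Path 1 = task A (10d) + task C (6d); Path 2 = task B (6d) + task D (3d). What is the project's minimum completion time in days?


Path 1 = 10 + 6 = 16 days
Path 2 = 6 + 3 = 9 days
Duration = max(16, 9) = 16 days

16 days


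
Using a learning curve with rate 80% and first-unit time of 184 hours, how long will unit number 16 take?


Formula: T_n = T_1 * (learning_rate)^(log2(n)) where learning_rate = rate/100
Doublings = log2(16) = 4
T_n = 184 * 0.8^4
T_n = 184 * 0.4096 = 75.4 hours

75.4 hours


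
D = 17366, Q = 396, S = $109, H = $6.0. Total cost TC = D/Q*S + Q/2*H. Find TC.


TC = 17366/396 * 109 + 396/2 * 6.0

$5968.04


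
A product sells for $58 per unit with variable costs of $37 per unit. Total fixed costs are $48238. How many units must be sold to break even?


Formula: BEQ = Fixed Costs / (Price - Variable Cost)
Contribution margin = $58 - $37 = $21/unit
BEQ = ceil($48238 / $21/unit) = ceil(2297.05) = 2298 units

2298 units


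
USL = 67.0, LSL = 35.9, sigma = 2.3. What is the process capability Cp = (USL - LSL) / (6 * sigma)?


Cp = (67.0 - 35.9) / (6 * 2.3)

2.25


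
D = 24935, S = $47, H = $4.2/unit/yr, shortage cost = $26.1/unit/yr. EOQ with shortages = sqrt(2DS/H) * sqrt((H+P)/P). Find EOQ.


Formula: EOQ* = sqrt(2DS/H) * sqrt((H+P)/P)
Base EOQ = sqrt(2*24935*47/4.2) = 747.04 units
Correction = sqrt((4.2+26.1)/26.1) = 1.07746
EOQ* = 747.04 * 1.07746 = 804.9 units

804.9 units


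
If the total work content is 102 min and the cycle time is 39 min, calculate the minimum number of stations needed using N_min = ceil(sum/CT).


Formula: N_min = ceil(Sum of Task Times / Cycle Time)
N_min = ceil(102 min / 39 min) = ceil(2.6154)
N_min = 3 stations

3


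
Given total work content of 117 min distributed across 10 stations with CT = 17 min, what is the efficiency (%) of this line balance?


Formula: Efficiency = Sum of Task Times / (N_stations * CT) * 100
Total station capacity = 10 stations * 17 min = 170 min
Efficiency = 117 / 170 * 100 = 68.8%

68.8%


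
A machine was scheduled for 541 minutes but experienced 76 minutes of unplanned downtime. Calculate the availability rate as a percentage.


Formula: Availability = (Planned Time - Downtime) / Planned Time * 100
Uptime = 541 - 76 = 465 min
Availability = 465 / 541 * 100 = 86.0%

86.0%


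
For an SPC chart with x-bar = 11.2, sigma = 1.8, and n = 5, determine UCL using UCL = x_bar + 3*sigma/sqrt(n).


UCL = 11.2 + 3 * 1.8 / sqrt(5)

13.61


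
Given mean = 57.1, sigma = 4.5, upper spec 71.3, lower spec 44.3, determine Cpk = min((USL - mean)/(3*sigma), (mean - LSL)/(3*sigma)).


Cpu = (71.3 - 57.1) / (3 * 4.5) = 1.05
Cpl = (57.1 - 44.3) / (3 * 4.5) = 0.95
Cpk = min(1.05, 0.95) = 0.95

0.95


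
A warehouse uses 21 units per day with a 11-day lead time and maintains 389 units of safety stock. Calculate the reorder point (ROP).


Formula: ROP = (Daily Demand * Lead Time) + Safety Stock
Demand during lead time = 21 * 11 = 231 units
ROP = 231 + 389 = 620 units

620 units


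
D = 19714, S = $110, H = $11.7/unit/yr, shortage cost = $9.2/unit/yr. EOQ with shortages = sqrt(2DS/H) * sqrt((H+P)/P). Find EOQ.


Formula: EOQ* = sqrt(2DS/H) * sqrt((H+P)/P)
Base EOQ = sqrt(2*19714*110/11.7) = 608.84 units
Correction = sqrt((11.7+9.2)/9.2) = 1.50723
EOQ* = 608.84 * 1.50723 = 917.7 units

917.7 units


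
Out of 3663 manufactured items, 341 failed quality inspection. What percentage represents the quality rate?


Formula: Quality Rate = Good Pieces / Total Pieces * 100
Good pieces = 3663 - 341 = 3322
QR = 3322 / 3663 * 100 = 90.7%

90.7%


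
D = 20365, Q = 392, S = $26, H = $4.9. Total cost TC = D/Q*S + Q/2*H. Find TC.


TC = 20365/392 * 26 + 392/2 * 4.9

$2311.14


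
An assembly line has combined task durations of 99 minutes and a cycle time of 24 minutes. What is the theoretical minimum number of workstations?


Formula: N_min = ceil(Sum of Task Times / Cycle Time)
N_min = ceil(99 min / 24 min) = ceil(4.125)
N_min = 5 stations

5


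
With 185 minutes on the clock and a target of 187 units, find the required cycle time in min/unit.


Formula: CT = Available Time / Number of Units
CT = 185 min / 187 units
CT = 0.99 min/unit

0.99 min/unit


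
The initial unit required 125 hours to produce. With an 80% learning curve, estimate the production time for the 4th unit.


Formula: T_n = T_1 * (learning_rate)^(log2(n)) where learning_rate = rate/100
Doublings = log2(4) = 2
T_n = 125 * 0.8^2
T_n = 125 * 0.64 = 80.0 hours

80.0 hours


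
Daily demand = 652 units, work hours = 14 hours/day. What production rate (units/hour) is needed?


Formula: Production Rate = Daily Demand / Available Hours
Rate = 652 units/day / 14 hours/day
Rate = 46.6 units/hour

46.6 units/hour


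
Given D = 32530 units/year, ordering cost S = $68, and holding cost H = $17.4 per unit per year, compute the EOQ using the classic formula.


Formula: EOQ = sqrt(2 * D * S / H)
Numerator: 2 * 32530 * 68 = 4424080
2DS/H = 4424080 / 17.4 = 254257.5
EOQ = sqrt(254257.5) = 504.2 units

504.2 units


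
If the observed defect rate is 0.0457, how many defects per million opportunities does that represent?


DPMO = defect_rate * 1000000 = 0.0457 * 1000000

45700


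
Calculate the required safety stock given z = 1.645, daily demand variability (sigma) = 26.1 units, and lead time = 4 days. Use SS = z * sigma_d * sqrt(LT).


Formula: SS = z * sigma_d * sqrt(LT)
sqrt(LT) = sqrt(4) = 2.0
SS = 1.645 * 26.1 * 2.0
SS = 85.9 units

85.9 units


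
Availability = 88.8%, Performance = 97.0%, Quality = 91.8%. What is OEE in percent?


Formula: OEE = Availability * Performance * Quality / 10000
A * P = 88.8% * 97.0% / 100 = 86.14%
OEE = 86.14% * 91.8% / 100 = 79.1%

79.1%


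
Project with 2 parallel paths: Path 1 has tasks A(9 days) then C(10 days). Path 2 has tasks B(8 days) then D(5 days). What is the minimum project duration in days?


Path 1 = 9 + 10 = 19 days
Path 2 = 8 + 5 = 13 days
Duration = max(19, 13) = 19 days

19 days


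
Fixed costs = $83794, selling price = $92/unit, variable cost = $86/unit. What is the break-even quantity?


Formula: BEQ = Fixed Costs / (Price - Variable Cost)
Contribution margin = $92 - $86 = $6/unit
BEQ = ceil($83794 / $6/unit) = ceil(13965.67) = 13966 units

13966 units


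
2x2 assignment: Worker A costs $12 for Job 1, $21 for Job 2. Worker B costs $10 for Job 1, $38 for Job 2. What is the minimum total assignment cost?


Option 1: A->1 + B->2 = $12 + $38 = $50
Option 2: A->2 + B->1 = $21 + $10 = $31
Min cost = min($50, $31) = $31

$31


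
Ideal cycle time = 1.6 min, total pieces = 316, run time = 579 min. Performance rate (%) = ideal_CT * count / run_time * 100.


Formula: Performance = (Ideal CT * Total Count) / Run Time * 100
Ideal output time = 1.6 * 316 = 505.6 min
Performance = 505.6 / 579 * 100 = 87.3%

87.3%


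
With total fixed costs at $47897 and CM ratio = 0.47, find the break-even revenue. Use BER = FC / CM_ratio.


Formula: BER = Fixed Costs / Contribution Margin Ratio
BER = $47897 / 0.47
BER = $101908.51 (to the nearest cent)

$101908.51


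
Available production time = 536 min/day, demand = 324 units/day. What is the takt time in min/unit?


Formula: Takt Time = Available Production Time / Customer Demand
Takt = 536 min/day / 324 units/day
Takt = 1.65 min/unit

1.65 min/unit


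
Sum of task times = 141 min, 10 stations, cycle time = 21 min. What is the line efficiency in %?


Formula: Efficiency = Sum of Task Times / (N_stations * CT) * 100
Total station capacity = 10 stations * 21 min = 210 min
Efficiency = 141 / 210 * 100 = 67.1%

67.1%


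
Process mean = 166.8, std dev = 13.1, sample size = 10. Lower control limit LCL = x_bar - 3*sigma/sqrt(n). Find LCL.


LCL = 166.8 - 3 * 13.1 / sqrt(10)

154.37


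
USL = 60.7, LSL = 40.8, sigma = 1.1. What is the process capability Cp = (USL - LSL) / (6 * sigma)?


Cp = (60.7 - 40.8) / (6 * 1.1)

3.02


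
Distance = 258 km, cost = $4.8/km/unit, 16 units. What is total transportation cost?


TC = dist * cost * units = 258 * 4.8 * 16 = $19814.40

$19814.40


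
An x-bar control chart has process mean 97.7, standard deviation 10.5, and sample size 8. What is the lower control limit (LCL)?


LCL = 97.7 - 3 * 10.5 / sqrt(8)

86.56


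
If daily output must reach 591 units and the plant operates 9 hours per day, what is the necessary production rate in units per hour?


Formula: Production Rate = Daily Demand / Available Hours
Rate = 591 units/day / 9 hours/day
Rate = 65.7 units/hour

65.7 units/hour


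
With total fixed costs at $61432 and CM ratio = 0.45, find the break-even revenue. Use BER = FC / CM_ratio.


Formula: BER = Fixed Costs / Contribution Margin Ratio
BER = $61432 / 0.45
BER = $136515.56 (to the nearest cent)

$136515.56


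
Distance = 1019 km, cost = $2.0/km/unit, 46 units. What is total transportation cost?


TC = dist * cost * units = 1019 * 2.0 * 46 = $93748.00

$93748.00


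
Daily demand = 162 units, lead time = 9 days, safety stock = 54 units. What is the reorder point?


Formula: ROP = (Daily Demand * Lead Time) + Safety Stock
Demand during lead time = 162 * 9 = 1458 units
ROP = 1458 + 54 = 1512 units

1512 units


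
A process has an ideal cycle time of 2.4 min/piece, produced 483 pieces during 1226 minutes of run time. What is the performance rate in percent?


Formula: Performance = (Ideal CT * Total Count) / Run Time * 100
Ideal output time = 2.4 * 483 = 1159.2 min
Performance = 1159.2 / 1226 * 100 = 94.6%

94.6%


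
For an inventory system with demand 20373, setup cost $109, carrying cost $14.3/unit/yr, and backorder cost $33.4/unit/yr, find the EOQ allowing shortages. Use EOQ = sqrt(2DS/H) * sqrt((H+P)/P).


Formula: EOQ* = sqrt(2DS/H) * sqrt((H+P)/P)
Base EOQ = sqrt(2*20373*109/14.3) = 557.3 units
Correction = sqrt((14.3+33.4)/33.4) = 1.19505
EOQ* = 557.3 * 1.19505 = 666.0 units

666.0 units


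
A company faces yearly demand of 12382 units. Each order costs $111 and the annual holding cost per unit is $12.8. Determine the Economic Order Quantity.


Formula: EOQ = sqrt(2 * D * S / H)
Numerator: 2 * 12382 * 111 = 2748804
2DS/H = 2748804 / 12.8 = 214750.3
EOQ = sqrt(214750.3) = 463.4 units

463.4 units


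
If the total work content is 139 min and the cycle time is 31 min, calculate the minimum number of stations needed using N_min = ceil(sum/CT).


Formula: N_min = ceil(Sum of Task Times / Cycle Time)
N_min = ceil(139 min / 31 min) = ceil(4.4839)
N_min = 5 stations

5


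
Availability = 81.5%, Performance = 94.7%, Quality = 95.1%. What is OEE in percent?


Formula: OEE = Availability * Performance * Quality / 10000
A * P = 81.5% * 94.7% / 100 = 77.18%
OEE = 77.18% * 95.1% / 100 = 73.4%

73.4%


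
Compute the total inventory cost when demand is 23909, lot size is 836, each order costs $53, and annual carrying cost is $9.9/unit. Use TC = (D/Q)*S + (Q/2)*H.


TC = 23909/836 * 53 + 836/2 * 9.9

$5653.96


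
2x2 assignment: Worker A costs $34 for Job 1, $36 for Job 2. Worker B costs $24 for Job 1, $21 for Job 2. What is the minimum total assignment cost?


Option 1: A->1 + B->2 = $34 + $21 = $55
Option 2: A->2 + B->1 = $36 + $24 = $60
Min cost = min($55, $60) = $55

$55


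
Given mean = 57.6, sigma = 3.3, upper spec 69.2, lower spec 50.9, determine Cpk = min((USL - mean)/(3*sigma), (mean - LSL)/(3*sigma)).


Cpu = (69.2 - 57.6) / (3 * 3.3) = 1.17
Cpl = (57.6 - 50.9) / (3 * 3.3) = 0.68
Cpk = min(1.17, 0.68) = 0.68

0.68


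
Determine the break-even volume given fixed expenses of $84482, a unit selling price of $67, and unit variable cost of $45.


Formula: BEQ = Fixed Costs / (Price - Variable Cost)
Contribution margin = $67 - $45 = $22/unit
BEQ = ceil($84482 / $22/unit) = ceil(3840.09) = 3841 units

3841 units


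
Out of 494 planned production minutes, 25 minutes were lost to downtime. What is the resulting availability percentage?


Formula: Availability = (Planned Time - Downtime) / Planned Time * 100
Uptime = 494 - 25 = 469 min
Availability = 469 / 494 * 100 = 94.9%

94.9%


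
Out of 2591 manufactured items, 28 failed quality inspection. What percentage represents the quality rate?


Formula: Quality Rate = Good Pieces / Total Pieces * 100
Good pieces = 2591 - 28 = 2563
QR = 2563 / 2591 * 100 = 98.9%

98.9%


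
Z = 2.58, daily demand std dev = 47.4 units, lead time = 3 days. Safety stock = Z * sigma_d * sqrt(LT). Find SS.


Formula: SS = z * sigma_d * sqrt(LT)
sqrt(LT) = sqrt(3) = 1.7321
SS = 2.58 * 47.4 * 1.7321
SS = 211.8 units

211.8 units


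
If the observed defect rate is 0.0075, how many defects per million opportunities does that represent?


DPMO = defect_rate * 1000000 = 0.0075 * 1000000

7500


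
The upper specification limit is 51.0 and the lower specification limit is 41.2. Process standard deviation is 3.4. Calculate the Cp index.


Cp = (51.0 - 41.2) / (6 * 3.4)

0.48


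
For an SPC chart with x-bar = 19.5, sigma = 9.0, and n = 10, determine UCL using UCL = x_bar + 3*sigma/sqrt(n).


UCL = 19.5 + 3 * 9.0 / sqrt(10)

28.04


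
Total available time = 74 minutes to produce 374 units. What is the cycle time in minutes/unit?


Formula: CT = Available Time / Number of Units
CT = 74 min / 374 units
CT = 0.2 min/unit

0.2 min/unit


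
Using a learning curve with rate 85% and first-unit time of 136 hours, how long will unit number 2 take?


Formula: T_n = T_1 * (learning_rate)^(log2(n)) where learning_rate = rate/100
Doublings = log2(2) = 1
T_n = 136 * 0.85^1
T_n = 136 * 0.85 = 115.6 hours

115.6 hours


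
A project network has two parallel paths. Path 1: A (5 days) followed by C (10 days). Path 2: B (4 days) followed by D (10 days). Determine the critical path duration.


Path 1 = 5 + 10 = 15 days
Path 2 = 4 + 10 = 14 days
Duration = max(15, 14) = 15 days

15 days


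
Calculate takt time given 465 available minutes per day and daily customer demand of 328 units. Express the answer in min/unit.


Formula: Takt Time = Available Production Time / Customer Demand
Takt = 465 min/day / 328 units/day
Takt = 1.42 min/unit

1.42 min/unit


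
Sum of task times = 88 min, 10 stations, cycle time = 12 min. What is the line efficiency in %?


Formula: Efficiency = Sum of Task Times / (N_stations * CT) * 100
Total station capacity = 10 stations * 12 min = 120 min
Efficiency = 88 / 120 * 100 = 73.3%

73.3%


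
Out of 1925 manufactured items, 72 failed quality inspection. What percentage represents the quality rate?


Formula: Quality Rate = Good Pieces / Total Pieces * 100
Good pieces = 1925 - 72 = 1853
QR = 1853 / 1925 * 100 = 96.3%

96.3%


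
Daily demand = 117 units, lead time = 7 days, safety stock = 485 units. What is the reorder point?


Formula: ROP = (Daily Demand * Lead Time) + Safety Stock
Demand during lead time = 117 * 7 = 819 units
ROP = 819 + 485 = 1304 units

1304 units


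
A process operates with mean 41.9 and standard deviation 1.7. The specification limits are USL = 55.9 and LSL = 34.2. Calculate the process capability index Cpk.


Cpu = (55.9 - 41.9) / (3 * 1.7) = 2.75
Cpl = (41.9 - 34.2) / (3 * 1.7) = 1.51
Cpk = min(2.75, 1.51) = 1.51

1.51


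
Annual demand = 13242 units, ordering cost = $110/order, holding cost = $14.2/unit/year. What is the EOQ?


Formula: EOQ = sqrt(2 * D * S / H)
Numerator: 2 * 13242 * 110 = 2913240
2DS/H = 2913240 / 14.2 = 205157.7
EOQ = sqrt(205157.7) = 452.9 units

452.9 units


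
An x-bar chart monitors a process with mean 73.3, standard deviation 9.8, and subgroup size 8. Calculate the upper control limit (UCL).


UCL = 73.3 + 3 * 9.8 / sqrt(8)

83.69


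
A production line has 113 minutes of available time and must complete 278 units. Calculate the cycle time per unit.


Formula: CT = Available Time / Number of Units
CT = 113 min / 278 units
CT = 0.41 min/unit

0.41 min/unit


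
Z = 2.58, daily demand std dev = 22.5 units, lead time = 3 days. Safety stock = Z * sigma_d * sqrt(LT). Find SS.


Formula: SS = z * sigma_d * sqrt(LT)
sqrt(LT) = sqrt(3) = 1.7321
SS = 2.58 * 22.5 * 1.7321
SS = 100.5 units

100.5 units


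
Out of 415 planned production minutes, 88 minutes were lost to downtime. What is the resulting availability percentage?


Formula: Availability = (Planned Time - Downtime) / Planned Time * 100
Uptime = 415 - 88 = 327 min
Availability = 327 / 415 * 100 = 78.8%

78.8%


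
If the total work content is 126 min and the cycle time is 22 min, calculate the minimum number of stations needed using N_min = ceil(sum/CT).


Formula: N_min = ceil(Sum of Task Times / Cycle Time)
N_min = ceil(126 min / 22 min) = ceil(5.7273)
N_min = 6 stations

6


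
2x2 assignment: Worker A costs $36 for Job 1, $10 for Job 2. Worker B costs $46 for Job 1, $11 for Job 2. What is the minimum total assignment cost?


Option 1: A->1 + B->2 = $36 + $11 = $47
Option 2: A->2 + B->1 = $10 + $46 = $56
Min cost = min($47, $56) = $47

$47


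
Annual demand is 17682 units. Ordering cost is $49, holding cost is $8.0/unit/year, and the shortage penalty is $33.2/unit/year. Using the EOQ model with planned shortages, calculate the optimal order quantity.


Formula: EOQ* = sqrt(2DS/H) * sqrt((H+P)/P)
Base EOQ = sqrt(2*17682*49/8.0) = 465.41 units
Correction = sqrt((8.0+33.2)/33.2) = 1.11399
EOQ* = 465.41 * 1.11399 = 518.5 units

518.5 units


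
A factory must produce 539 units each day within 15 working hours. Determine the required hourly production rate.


Formula: Production Rate = Daily Demand / Available Hours
Rate = 539 units/day / 15 hours/day
Rate = 35.9 units/hour

35.9 units/hour


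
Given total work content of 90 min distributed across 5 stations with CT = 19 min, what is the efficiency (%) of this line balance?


Formula: Efficiency = Sum of Task Times / (N_stations * CT) * 100
Total station capacity = 5 stations * 19 min = 95 min
Efficiency = 90 / 95 * 100 = 94.7%

94.7%


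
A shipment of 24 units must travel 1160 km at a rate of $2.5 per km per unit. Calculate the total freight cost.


TC = dist * cost * units = 1160 * 2.5 * 24 = $69600.00

$69600.00


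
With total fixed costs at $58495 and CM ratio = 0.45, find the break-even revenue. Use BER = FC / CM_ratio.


Formula: BER = Fixed Costs / Contribution Margin Ratio
BER = $58495 / 0.45
BER = $129988.89 (to the nearest cent)

$129988.89


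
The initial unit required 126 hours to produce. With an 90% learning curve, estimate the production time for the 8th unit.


Formula: T_n = T_1 * (learning_rate)^(log2(n)) where learning_rate = rate/100
Doublings = log2(8) = 3
T_n = 126 * 0.9^3
T_n = 126 * 0.729 = 91.9 hours

91.9 hours


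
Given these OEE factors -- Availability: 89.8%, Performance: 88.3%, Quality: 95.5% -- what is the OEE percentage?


Formula: OEE = Availability * Performance * Quality / 10000
A * P = 89.8% * 88.3% / 100 = 79.29%
OEE = 79.29% * 95.5% / 100 = 75.7%

75.7%


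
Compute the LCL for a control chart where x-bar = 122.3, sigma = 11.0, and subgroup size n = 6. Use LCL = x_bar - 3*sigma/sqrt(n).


LCL = 122.3 - 3 * 11.0 / sqrt(6)

108.83


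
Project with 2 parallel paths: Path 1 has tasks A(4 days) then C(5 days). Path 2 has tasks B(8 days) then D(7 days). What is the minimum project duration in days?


Path 1 = 4 + 5 = 9 days
Path 2 = 8 + 7 = 15 days
Duration = max(9, 15) = 15 days

15 days


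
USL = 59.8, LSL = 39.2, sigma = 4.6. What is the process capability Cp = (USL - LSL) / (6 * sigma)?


Cp = (59.8 - 39.2) / (6 * 4.6)

0.75


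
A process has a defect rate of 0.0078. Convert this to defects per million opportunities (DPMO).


DPMO = defect_rate * 1000000 = 0.0078 * 1000000

7800


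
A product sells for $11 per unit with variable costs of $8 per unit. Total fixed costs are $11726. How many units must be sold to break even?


Formula: BEQ = Fixed Costs / (Price - Variable Cost)
Contribution margin = $11 - $8 = $3/unit
BEQ = ceil($11726 / $3/unit) = ceil(3908.67) = 3909 units

3909 units


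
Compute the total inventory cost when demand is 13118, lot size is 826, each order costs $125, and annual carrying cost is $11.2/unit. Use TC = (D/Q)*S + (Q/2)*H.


TC = 13118/826 * 125 + 826/2 * 11.2

$6610.77


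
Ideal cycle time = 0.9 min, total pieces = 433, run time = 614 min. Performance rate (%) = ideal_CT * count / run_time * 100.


Formula: Performance = (Ideal CT * Total Count) / Run Time * 100
Ideal output time = 0.9 * 433 = 389.7 min
Performance = 389.7 / 614 * 100 = 63.5%

63.5%


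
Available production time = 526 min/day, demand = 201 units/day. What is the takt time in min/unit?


Formula: Takt Time = Available Production Time / Customer Demand
Takt = 526 min/day / 201 units/day
Takt = 2.62 min/unit

2.62 min/unit
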